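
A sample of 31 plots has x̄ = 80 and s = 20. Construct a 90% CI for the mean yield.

CI = x̄ ± t*(s/√n) = 80 ± 1.697(20/√31) = (73.9, 86.1)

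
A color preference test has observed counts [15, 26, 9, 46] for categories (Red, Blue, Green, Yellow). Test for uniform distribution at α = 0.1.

Expected = 24 each. χ² = Σ(O-E)²/E = 33.083. df = 3, critical value = 6.251. Reject H₀.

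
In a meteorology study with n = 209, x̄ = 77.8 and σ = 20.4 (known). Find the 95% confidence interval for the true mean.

CI = x̄ ± z*(σ/√n) = 77.8 ± 1.96(20.4/√209) = 77.8 ± 2.77 = (75.03, 80.57)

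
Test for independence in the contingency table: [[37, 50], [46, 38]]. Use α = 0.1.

χ² = 2.56. df = 1, critical = 2.706. Fail to reject H₀. No evidence of dependence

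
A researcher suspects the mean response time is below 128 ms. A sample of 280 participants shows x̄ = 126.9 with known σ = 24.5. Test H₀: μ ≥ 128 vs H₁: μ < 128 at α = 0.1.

z = -0.751. Critical value: -1.28. Fail to reject H₀.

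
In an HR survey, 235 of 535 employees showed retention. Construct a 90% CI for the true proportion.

p̂ = 0.439. CI = p̂ ± z*√(p̂(1-p̂)/n) = (0.404, 0.475)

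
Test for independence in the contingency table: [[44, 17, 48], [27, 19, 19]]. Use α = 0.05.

χ² = 5.99. df = 2, critical = 5.991. Fail to reject H₀. No evidence of dependence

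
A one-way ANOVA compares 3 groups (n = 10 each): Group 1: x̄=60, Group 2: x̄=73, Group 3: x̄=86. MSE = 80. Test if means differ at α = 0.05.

Grand mean = 73.0. SS_between = 3380.0, MS_between = 1690.0. F = 21.125, F_crit ≈ 3.354. Reject H₀.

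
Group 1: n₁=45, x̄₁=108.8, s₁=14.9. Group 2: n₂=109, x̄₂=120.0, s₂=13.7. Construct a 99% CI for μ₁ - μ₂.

Difference = -11.2. SE = √(14.9²/45 + 13.7²/109) = 2.58. CI = (-17.85, -4.55)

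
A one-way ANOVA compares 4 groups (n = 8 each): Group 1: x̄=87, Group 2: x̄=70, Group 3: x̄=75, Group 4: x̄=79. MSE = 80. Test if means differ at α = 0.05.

Grand mean = 77.75. SS_between = 1238.0, MS_between = 412.67. F = 5.158, F_crit ≈ 2.947. Reject H₀.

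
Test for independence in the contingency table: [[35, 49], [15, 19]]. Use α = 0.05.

χ² = 0.06. df = 1, critical = 3.841. Fail to reject H₀. No evidence of dependence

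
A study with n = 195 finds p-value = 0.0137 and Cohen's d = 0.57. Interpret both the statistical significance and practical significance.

Statistically significant (p = 0.0137 < 0.05). Cohen's d = 0.57 indicates a medium effect size. Both statistical and practical significance should be considered.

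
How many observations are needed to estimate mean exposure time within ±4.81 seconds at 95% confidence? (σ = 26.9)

n = (z*σ/E)² = (1.96×26.9/4.81)² = 120.2 → n = 121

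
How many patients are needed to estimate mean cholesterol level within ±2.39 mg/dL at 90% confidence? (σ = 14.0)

n = (z*σ/E)² = (1.645×14.0/2.39)² = 92.9 → n = 93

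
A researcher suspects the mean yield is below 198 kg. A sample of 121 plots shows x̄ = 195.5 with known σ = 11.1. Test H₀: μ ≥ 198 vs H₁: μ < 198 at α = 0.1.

z = -2.477. Critical value: -1.28. Reject H₀.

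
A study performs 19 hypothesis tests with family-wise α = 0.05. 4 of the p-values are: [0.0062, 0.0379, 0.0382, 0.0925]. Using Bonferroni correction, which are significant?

Bonferroni α = 0.05/19 = 0.00263. None of the given p-values are significant.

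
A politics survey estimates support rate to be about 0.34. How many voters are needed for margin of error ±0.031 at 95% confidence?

n = z²p(1-p)/E² = 1.96²×0.34×0.66/0.031² = 897.04 → n = 898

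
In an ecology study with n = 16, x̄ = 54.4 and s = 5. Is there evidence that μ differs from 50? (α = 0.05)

t = (x̄ - μ₀)/(s/√n) = (54.4 - 50)/(5/√16) = 3.52. df = 15, critical t = ±2.131. Reject H₀.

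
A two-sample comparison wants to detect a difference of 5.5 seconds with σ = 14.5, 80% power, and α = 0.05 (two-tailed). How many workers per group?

n per group = 2(z_α/2 + z_β)²σ²/d² = 2×(1.96 + 0.84)²×14.5²/5.5² = 109.0 → n = 109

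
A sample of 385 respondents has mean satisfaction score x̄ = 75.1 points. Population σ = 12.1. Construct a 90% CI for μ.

CI = x̄ ± z*(σ/√n) = 75.1 ± 1.645(12.1/√385) = 75.1 ± 1.01 = (74.09, 76.11)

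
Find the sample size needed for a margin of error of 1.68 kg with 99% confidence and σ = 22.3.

n = (z*σ/E)² = (2.576×22.3/1.68)² = 1169.2 → n = 1170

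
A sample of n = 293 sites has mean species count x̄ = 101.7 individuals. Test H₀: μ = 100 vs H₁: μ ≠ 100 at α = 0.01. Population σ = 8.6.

z = (x̄ - μ₀)/(σ/√n) = (101.7 - 100)/(8.6/√293) = 3.384. Critical value: ±2.576. Since |3.384| > 2.576, Reject H₀.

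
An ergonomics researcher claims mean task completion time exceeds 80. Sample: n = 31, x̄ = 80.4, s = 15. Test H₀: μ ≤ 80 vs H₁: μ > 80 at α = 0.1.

t = (80.4 - 80)/(15/√31) = 0.148, df = 30. Critical t = 1.31. Fail to reject H₀.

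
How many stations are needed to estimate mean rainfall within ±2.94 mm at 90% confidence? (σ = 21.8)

n = (z*σ/E)² = (1.645×21.8/2.94)² = 148.8 → n = 149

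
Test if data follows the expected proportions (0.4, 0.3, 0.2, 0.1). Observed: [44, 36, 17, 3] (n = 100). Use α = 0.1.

Expected: [40.0, 30.0, 20.0, 10.0]. χ² = 6.95. df = 3, critical = 6.251. Reject H₀.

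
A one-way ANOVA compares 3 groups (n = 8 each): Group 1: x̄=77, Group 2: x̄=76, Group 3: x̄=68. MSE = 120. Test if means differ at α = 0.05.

Grand mean = 73.67. SS_between = 389.33, MS_between = 194.67. F = 1.622, F_crit ≈ 3.467. Fail to reject H₀.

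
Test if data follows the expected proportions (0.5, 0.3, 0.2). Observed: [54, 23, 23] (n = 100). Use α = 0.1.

Expected: [50.0, 30.0, 20.0]. χ² = 2.403. df = 2, critical = 4.605. Fail to reject H₀.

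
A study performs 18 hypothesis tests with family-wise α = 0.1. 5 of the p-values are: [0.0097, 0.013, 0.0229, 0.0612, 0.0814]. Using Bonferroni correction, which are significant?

Bonferroni α = 0.1/18 = 0.00556. None of the given p-values are significant.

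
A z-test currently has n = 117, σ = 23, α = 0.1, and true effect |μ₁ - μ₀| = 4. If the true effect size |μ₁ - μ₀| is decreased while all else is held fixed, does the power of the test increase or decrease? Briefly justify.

Power decreases: a smaller true effect decreases the non-centrality λ = |μ₁ - μ₀|/(σ/√n).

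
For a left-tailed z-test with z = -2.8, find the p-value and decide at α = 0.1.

p = P(Z < -2.8) = Φ(-2.8) ≈ 0.0026. Since p < 0.1, reject H₀ (significant) at α = 0.1.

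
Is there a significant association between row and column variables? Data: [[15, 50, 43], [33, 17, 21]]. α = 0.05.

χ² = 23.941. df = 2, critical = 5.991. Reject H₀. Variables are dependent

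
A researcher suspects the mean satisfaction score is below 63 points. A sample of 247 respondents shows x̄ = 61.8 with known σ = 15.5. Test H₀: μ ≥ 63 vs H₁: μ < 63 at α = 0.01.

z = -1.217. Critical value: -2.33. Fail to reject H₀.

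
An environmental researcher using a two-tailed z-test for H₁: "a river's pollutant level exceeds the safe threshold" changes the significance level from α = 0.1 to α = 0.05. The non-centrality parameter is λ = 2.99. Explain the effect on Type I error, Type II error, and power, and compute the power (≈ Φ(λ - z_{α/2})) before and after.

Decreasing α from 0.1 to 0.05:
• Type I error rate decreases (α is the Type I rate by definition).
• Critical value moves from z_{α/2} = 1.645 to 1.96, so power = Φ(λ - z_{α/2}) goes from Φ(2.99 - 1.645) = 0.911 to Φ(2.99 - 1.96) = 0.848.
• Type II error rate β = 1 - power therefore increases (0.089 → 0.152).
Appropriate when false positives are costly — here, shutting down a compliant factory unnecessarily.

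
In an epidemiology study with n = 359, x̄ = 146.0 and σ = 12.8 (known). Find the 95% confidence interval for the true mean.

CI = x̄ ± z*(σ/√n) = 146.0 ± 1.96(12.8/√359) = 146.0 ± 1.32 = (144.68, 147.32)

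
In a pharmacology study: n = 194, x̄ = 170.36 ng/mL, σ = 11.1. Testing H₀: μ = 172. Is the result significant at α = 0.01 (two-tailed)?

z = (170.36 - 172)/(11.1/√194) = -2.058. Since |z| ≤ 2.576, not significant at α = 0.01.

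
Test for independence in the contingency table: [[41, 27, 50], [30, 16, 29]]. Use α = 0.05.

χ² = 0.547. df = 2, critical = 5.991. Fail to reject H₀. No evidence of dependence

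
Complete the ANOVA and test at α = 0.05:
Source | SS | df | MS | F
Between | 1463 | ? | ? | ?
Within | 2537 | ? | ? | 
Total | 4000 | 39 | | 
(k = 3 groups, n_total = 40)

df_between = 2, df_within = 37. MS_between = 731.5, MS_within = 68.57. F = 10.668, F_crit ≈ 3.252. Reject H₀.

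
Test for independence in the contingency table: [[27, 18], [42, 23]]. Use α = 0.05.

χ² = 0.242. df = 1, critical = 3.841. Fail to reject H₀. No evidence of dependence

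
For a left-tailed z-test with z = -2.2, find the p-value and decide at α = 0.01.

p = P(Z < -2.2) = Φ(-2.2) ≈ 0.0139. Since p ≥ 0.01, fail to reject H₀ (not significant) at α = 0.01.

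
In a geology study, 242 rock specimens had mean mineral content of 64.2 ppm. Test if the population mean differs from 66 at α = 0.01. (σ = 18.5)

z = (x̄ - μ₀)/(σ/√n) = (64.2 - 66)/(18.5/√242) = -1.514. Critical value: ±2.576. Since |-1.514| ≤ 2.576, Fail to reject H₀.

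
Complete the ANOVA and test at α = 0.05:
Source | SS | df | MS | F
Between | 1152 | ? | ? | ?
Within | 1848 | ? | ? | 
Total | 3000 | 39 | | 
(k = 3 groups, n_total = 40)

df_between = 2, df_within = 37. MS_between = 576.0, MS_within = 49.95. F = 11.532, F_crit ≈ 3.252. Reject H₀.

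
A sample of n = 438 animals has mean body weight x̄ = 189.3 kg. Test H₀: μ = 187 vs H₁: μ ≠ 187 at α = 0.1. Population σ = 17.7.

z = (x̄ - μ₀)/(σ/√n) = (189.3 - 187)/(17.7/√438) = 2.72. Critical value: ±1.645. Since |2.72| > 1.645, Reject H₀.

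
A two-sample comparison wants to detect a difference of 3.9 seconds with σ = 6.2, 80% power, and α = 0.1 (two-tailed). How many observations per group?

n per group = 2(z_α/2 + z_β)²σ²/d² = 2×(1.645 + 0.84)²×6.2²/3.9² = 31.2 → n = 32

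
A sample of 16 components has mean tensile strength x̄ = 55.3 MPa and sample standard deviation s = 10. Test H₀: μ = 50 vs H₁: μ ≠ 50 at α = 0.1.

t = (x̄ - μ₀)/(s/√n) = (55.3 - 50)/(10/√16) = 2.12. df = 15, critical t = ±1.753. Reject H₀.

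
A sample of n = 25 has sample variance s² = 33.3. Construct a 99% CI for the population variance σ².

df = 24. χ²_{0.005} = 45.559, χ²_{0.995} = 9.886. CI for σ² = ((n-1)s²/χ²_{α/2}, (n-1)s²/χ²_{1-α/2}) = (24·33.3/45.559, 24·33.3/9.886) = (17.54, 80.84)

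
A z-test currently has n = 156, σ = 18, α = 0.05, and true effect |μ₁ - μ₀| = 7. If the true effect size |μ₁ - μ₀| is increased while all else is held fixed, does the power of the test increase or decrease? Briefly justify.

Power increases: a larger true effect increases the non-centrality λ = |μ₁ - μ₀|/(σ/√n).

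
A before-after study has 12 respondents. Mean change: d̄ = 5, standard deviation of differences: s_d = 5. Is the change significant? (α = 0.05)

t = d̄/(s_d/√n) = 5/(5/√12) = 3.464. df = 11, critical t = ±2.201. Reject H₀.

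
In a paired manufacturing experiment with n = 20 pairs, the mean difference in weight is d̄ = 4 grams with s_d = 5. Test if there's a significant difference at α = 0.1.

t = d̄/(s_d/√n) = 4/(5/√20) = 3.578. df = 19, critical t = ±1.729. Reject H₀.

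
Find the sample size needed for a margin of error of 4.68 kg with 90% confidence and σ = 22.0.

n = (z*σ/E)² = (1.645×22.0/4.68)² = 59.8 → n = 60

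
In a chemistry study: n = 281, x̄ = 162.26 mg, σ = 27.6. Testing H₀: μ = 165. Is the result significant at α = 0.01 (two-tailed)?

z = (162.26 - 165)/(27.6/√281) = -1.664. Since |z| ≤ 2.576, not significant at α = 0.01.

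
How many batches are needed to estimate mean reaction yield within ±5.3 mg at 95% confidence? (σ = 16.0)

n = (z*σ/E)² = (1.96×16.0/5.3)² = 35.01 → n = 36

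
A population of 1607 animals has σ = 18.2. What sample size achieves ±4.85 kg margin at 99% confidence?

Without FPC: n₀ = (2.576×18.2/4.85)² = 93.444. With FPC: n = n₀N/(n₀+N-1) = 88.4 → n = 89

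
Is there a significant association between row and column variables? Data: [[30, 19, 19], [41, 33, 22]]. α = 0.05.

χ² = 0.94. df = 2, critical = 5.991. Fail to reject H₀. No evidence of dependence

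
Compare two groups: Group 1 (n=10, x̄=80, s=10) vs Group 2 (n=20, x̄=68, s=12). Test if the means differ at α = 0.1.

Pooled sp = 11.4. t = 2.719, df = 28. Critical t = ±1.701. Reject H₀.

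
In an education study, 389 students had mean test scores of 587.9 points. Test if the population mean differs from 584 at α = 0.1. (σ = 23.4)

z = (x̄ - μ₀)/(σ/√n) = (587.9 - 584)/(23.4/√389) = 3.287. Critical value: ±1.645. Since |3.287| > 1.645, Reject H₀.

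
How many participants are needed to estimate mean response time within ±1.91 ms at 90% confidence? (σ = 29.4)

n = (z*σ/E)² = (1.645×29.4/1.91)² = 641.2 → n = 642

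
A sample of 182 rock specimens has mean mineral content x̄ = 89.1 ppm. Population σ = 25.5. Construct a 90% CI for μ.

CI = x̄ ± z*(σ/√n) = 89.1 ± 1.645(25.5/√182) = 89.1 ± 3.11 = (85.99, 92.21)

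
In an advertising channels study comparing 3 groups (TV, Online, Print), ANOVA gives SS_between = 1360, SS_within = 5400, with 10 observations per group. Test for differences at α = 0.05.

df_between = 2, df_within = 27. F = MS_between/MS_within = 680.0/200.0 = 3.4. F_crit ≈ 3.354. Reject H₀. At least one mean differs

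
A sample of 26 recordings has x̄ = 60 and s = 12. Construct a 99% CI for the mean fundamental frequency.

CI = x̄ ± t*(s/√n) = 60 ± 2.787(12/√26) = (53.44, 66.56)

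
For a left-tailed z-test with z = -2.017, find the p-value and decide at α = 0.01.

p = P(Z < -2.017) = Φ(-2.017) ≈ 0.0218. Since p ≥ 0.01, fail to reject H₀ (not significant) at α = 0.01.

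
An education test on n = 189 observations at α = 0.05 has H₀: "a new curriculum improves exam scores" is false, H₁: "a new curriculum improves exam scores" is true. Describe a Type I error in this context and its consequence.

Type I error: rejecting H₀ when it is true — concluding that a new curriculum improves exam scores when in fact it is not. Consequence: adopting a curriculum that gives no real benefit — disruption for nothing.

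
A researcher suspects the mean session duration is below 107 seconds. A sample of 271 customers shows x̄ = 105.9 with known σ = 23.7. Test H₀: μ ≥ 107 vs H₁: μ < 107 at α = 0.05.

z = -0.764. Critical value: -1.645. Fail to reject H₀.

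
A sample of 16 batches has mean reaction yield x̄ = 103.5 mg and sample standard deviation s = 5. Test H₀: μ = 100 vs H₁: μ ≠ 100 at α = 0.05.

t = (x̄ - μ₀)/(s/√n) = (103.5 - 100)/(5/√16) = 2.8. df = 15, critical t = ±2.131. Reject H₀.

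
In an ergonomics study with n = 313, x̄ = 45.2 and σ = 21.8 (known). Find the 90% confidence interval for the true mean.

CI = x̄ ± z*(σ/√n) = 45.2 ± 1.645(21.8/√313) = 45.2 ± 2.03 = (43.17, 47.23)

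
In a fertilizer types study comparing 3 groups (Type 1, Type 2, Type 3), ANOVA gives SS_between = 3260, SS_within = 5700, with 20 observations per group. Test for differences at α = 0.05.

df_between = 2, df_within = 57. F = MS_between/MS_within = 1630.0/100.0 = 16.3. F_crit ≈ 3.159. Reject H₀. At least one mean differs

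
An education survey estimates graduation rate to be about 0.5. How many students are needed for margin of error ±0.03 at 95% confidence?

n = z²p(1-p)/E² = 1.96²×0.5×0.5/0.03² = 1067.1 → n = 1068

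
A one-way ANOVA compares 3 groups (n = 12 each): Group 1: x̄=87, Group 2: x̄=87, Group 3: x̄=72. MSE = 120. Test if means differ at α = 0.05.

Grand mean = 82.0. SS_between = 1800.0, MS_between = 900.0. F = 7.5, F_crit ≈ 3.285. Reject H₀.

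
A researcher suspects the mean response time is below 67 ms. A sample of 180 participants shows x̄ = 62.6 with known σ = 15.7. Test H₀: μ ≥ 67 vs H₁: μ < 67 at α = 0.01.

z = -3.76. Critical value: -2.33. Reject H₀.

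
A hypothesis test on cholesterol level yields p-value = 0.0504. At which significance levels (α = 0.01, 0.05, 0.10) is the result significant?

p = 0.0504. Significant at: α = 0.1.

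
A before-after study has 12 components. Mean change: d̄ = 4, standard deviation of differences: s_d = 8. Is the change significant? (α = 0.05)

t = d̄/(s_d/√n) = 4/(8/√12) = 1.732. df = 11, critical t = ±2.201. Fail to reject H₀.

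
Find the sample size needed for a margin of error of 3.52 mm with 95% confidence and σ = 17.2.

n = (z*σ/E)² = (1.96×17.2/3.52)² = 91.7 → n = 92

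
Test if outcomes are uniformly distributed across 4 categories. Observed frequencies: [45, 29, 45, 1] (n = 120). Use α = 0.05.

Expected = 30 each. χ² = Σ(O-E)²/E = 43.067. df = 3, critical value = 7.815. Reject H₀.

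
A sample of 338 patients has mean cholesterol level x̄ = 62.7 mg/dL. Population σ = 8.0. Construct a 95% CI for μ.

CI = x̄ ± z*(σ/√n) = 62.7 ± 1.96(8.0/√338) = 62.7 ± 0.85 = (61.85, 63.55)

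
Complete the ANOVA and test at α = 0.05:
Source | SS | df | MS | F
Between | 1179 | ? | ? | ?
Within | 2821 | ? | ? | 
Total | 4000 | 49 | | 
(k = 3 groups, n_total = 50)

df_between = 2, df_within = 47. MS_between = 589.5, MS_within = 60.02. F = 9.822, F_crit ≈ 3.195. Reject H₀.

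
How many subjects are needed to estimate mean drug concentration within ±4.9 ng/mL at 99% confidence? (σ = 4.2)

n = (z*σ/E)² = (2.576×4.2/4.9)² = 4.9 → n = 5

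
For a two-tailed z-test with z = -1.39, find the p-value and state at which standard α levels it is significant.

p = 2·P(Z > |-1.39|) = 2·(1 - Φ(1.39)) ≈ 0.1645. Not significant at any standard level.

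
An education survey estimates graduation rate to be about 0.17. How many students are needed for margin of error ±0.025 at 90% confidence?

n = z²p(1-p)/E² = 1.645²×0.17×0.83/0.025² = 610.9 → n = 611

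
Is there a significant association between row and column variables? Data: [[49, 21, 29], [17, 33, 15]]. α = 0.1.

χ² = 16.288. df = 2, critical = 4.605. Reject H₀. Variables are dependent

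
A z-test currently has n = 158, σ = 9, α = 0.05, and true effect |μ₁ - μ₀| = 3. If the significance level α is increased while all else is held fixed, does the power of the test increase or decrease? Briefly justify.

Power increases: a larger α lowers the critical value, so more of the H₁ sampling distribution falls in the rejection region.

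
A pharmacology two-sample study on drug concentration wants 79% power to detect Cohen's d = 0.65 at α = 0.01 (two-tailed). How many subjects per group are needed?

z_{α/2} = 2.576, z_β = Φ⁻¹(0.79) = 0.806. For medium effect (d = 0.65): n per group = 2(z_{α/2} + z_β)²/d² = 2(2.576 + 0.806)²/0.65² = 54.1 → 55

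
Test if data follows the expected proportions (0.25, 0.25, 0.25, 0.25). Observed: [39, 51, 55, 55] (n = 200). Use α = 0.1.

Expected: [50.0, 50.0, 50.0, 50.0]. χ² = 3.44. df = 3, critical = 6.251. Fail to reject H₀.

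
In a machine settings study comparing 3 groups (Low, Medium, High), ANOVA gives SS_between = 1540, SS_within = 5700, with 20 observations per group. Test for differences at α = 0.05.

df_between = 2, df_within = 57. F = MS_between/MS_within = 770.0/100.0 = 7.7. F_crit ≈ 3.159. Reject H₀. At least one mean differs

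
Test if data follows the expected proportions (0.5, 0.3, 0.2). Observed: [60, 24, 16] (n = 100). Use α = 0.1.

Expected: [50.0, 30.0, 20.0]. χ² = 4.0. df = 2, critical = 4.605. Fail to reject H₀.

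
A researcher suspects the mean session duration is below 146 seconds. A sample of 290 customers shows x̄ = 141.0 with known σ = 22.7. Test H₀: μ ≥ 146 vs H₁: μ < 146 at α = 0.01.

z = -3.751. Critical value: -2.33. Reject H₀.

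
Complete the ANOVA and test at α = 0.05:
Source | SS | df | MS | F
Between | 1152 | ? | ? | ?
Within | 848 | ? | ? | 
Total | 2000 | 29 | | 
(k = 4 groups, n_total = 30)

df_between = 3, df_within = 26. MS_between = 384.0, MS_within = 32.62. F = 11.774, F_crit ≈ 2.975. Reject H₀.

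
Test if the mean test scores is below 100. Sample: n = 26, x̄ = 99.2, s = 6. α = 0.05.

t = (99.2 - 100)/(6/√26) = -0.68, df = 25. Critical t = -1.708. Fail to reject H₀.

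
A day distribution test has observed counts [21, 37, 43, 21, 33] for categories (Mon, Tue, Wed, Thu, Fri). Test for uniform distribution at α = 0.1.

Expected = 31 each. χ² = Σ(O-E)²/E = 12.387. df = 4, critical value = 7.779. Reject H₀.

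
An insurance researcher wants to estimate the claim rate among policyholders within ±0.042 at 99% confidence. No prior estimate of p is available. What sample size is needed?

Conservative approach: use p = 0.5 (maximizes p(1-p) = 0.25). n = z²(0.25)/E² = 2.576²×0.25/0.042² = 940.4 → n = 941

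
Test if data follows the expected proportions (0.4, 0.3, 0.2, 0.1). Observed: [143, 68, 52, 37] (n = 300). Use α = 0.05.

Expected: [120.0, 90.0, 60.0, 30.0]. χ² = 12.486. df = 3, critical = 7.815. Reject H₀.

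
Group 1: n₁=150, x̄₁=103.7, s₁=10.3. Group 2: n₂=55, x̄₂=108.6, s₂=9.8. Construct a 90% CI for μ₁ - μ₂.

Difference = -4.9. SE = √(10.3²/150 + 9.8²/55) = 1.566. CI = (-7.48, -2.32)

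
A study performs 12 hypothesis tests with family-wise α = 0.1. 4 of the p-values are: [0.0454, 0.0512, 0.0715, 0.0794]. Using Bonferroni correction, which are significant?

Bonferroni α = 0.1/12 = 0.00833. None of the given p-values are significant.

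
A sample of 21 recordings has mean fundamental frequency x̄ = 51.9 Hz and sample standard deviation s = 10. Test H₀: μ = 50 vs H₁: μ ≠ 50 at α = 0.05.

t = (x̄ - μ₀)/(s/√n) = (51.9 - 50)/(10/√21) = 0.871. df = 20, critical t = ±2.086. Fail to reject H₀.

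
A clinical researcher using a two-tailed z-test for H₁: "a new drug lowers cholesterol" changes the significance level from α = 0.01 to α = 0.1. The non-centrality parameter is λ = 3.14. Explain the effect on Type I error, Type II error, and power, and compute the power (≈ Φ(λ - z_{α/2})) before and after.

Increasing α from 0.01 to 0.1:
• Type I error rate increases (α is the Type I rate by definition).
• Critical value moves from z_{α/2} = 2.576 to 1.645, so power = Φ(λ - z_{α/2}) goes from Φ(3.14 - 2.576) = 0.714 to Φ(3.14 - 1.645) = 0.933.
• Type II error rate β = 1 - power therefore decreases (0.286 → 0.067).
Appropriate when false negatives are costly — here, shelving an effective drug — patients miss out on a treatment that would have helped.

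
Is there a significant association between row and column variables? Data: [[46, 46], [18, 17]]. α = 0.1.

χ² = 0.021. df = 1, critical = 2.706. Fail to reject H₀. No evidence of dependence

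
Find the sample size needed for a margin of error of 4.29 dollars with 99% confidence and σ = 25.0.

n = (z*σ/E)² = (2.576×25.0/4.29)² = 225.3 → n = 226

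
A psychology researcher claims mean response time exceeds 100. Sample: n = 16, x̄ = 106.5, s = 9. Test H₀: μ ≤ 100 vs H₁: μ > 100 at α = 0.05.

t = (106.5 - 100)/(9/√16) = 2.889, df = 15. Critical t = 1.753. Reject H₀.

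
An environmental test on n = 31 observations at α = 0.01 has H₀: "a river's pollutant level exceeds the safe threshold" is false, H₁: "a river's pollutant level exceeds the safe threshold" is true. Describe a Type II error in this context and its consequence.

Type II error: failing to reject H₀ when it is false — concluding that a river's pollutant level exceeds the safe threshold is not supported when in fact it is. Consequence: allowing unsafe pollution to continue.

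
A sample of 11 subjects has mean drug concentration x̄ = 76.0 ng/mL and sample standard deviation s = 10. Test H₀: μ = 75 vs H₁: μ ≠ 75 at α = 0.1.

t = (x̄ - μ₀)/(s/√n) = (76.0 - 75)/(10/√11) = 0.332. df = 10, critical t = ±1.812. Fail to reject H₀.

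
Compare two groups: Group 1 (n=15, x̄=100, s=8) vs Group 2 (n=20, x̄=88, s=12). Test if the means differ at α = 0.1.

Pooled sp = 10.49. t = 3.349, df = 33. Critical t = ±1.692. Reject H₀.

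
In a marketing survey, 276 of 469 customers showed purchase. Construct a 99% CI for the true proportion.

p̂ = 0.588. CI = p̂ ± z*√(p̂(1-p̂)/n) = (0.53, 0.647)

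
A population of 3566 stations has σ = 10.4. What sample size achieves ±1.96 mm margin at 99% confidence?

Without FPC: n₀ = (2.576×10.4/1.96)² = 186.83. With FPC: n = n₀N/(n₀+N-1) = 177.6 → n = 178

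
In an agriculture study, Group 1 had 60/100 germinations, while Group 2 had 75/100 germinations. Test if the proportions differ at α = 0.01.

p̂₁ = 0.6, p̂₂ = 0.75, pooled p̂ = 0.675. z = -2.265. Critical: ±2.576. Fail to reject H₀.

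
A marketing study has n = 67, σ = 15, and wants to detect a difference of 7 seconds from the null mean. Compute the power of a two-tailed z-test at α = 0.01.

SE = σ/√n = 15/√67 = 1.833. Non-centrality λ = d/SE = 7/1.833 = 3.82. Power ≈ Φ(λ - z_{α/2}) = Φ(3.82 - 2.576) = Φ(1.244) = 0.893.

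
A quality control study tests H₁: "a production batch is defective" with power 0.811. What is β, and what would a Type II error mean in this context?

β = 1 - power = 1 - 0.811 = 0.189. A Type II error is failing to reject H₀ when H₀ is false (false negative) — here, failing to conclude that a production batch is defective when in fact it is true. Consequence: shipping a defective batch — faulty products reach customers.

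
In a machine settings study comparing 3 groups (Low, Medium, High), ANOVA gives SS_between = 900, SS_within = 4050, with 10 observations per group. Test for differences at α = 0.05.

df_between = 2, df_within = 27. F = MS_between/MS_within = 450.0/150.0 = 3.0. F_crit ≈ 3.354. Fail to reject H₀.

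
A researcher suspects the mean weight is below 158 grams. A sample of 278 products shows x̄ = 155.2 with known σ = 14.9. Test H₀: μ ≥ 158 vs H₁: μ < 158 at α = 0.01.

z = -3.133. Critical value: -2.33. Reject H₀.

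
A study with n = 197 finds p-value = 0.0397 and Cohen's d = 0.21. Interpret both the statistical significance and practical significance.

Statistically significant (p = 0.0397 < 0.05). Cohen's d = 0.21 indicates a small effect size. Both statistical and practical significance should be considered.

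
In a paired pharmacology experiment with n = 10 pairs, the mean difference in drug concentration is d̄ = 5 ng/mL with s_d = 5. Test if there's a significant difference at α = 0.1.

t = d̄/(s_d/√n) = 5/(5/√10) = 3.162. df = 9, critical t = ±1.833. Reject H₀.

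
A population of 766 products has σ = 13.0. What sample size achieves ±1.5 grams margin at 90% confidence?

Without FPC: n₀ = (1.645×13.0/1.5)² = 203.253. With FPC: n = n₀N/(n₀+N-1) = 160.8 → n = 161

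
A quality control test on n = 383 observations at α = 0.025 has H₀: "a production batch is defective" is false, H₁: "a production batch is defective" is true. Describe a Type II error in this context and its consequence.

Type II error: failing to reject H₀ when it is false — concluding that a production batch is defective is not supported when in fact it is. Consequence: shipping a defective batch — faulty products reach customers.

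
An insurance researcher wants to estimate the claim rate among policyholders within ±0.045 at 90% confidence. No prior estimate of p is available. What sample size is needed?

Conservative approach: use p = 0.5 (maximizes p(1-p) = 0.25). n = z²(0.25)/E² = 1.645²×0.25/0.045² = 334.1 → n = 335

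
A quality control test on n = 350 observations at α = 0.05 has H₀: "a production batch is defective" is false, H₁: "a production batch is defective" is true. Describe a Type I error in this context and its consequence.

Type I error: rejecting H₀ when it is true — concluding that a production batch is defective when in fact it is not. Consequence: scrapping a good batch — wasted material and cost for no reason.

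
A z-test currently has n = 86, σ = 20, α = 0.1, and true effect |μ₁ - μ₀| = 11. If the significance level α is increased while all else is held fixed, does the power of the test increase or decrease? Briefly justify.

Power increases: a larger α lowers the critical value, so more of the H₁ sampling distribution falls in the rejection region.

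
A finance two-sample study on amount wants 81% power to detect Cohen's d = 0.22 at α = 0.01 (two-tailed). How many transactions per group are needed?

z_{α/2} = 2.576, z_β = Φ⁻¹(0.81) = 0.878. For small effect (d = 0.22): n per group = 2(z_{α/2} + z_β)²/d² = 2(2.576 + 0.878)²/0.22² = 493.0 → 493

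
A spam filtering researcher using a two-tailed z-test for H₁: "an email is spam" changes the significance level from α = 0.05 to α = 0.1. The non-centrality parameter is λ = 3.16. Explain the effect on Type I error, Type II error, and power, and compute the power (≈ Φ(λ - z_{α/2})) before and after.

Increasing α from 0.05 to 0.1:
• Type I error rate increases (α is the Type I rate by definition).
• Critical value moves from z_{α/2} = 1.96 to 1.645, so power = Φ(λ - z_{α/2}) goes from Φ(3.16 - 1.96) = 0.885 to Φ(3.16 - 1.645) = 0.935.
• Type II error rate β = 1 - power therefore decreases (0.115 → 0.065).
Appropriate when false negatives are costly — here, a spam email lands in the inbox.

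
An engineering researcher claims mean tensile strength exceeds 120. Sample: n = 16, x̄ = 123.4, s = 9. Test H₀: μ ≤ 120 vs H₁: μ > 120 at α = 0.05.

t = (123.4 - 120)/(9/√16) = 1.511, df = 15. Critical t = 1.753. Fail to reject H₀.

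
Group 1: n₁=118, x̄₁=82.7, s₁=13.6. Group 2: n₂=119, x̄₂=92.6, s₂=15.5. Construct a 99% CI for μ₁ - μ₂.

Difference = -9.9. SE = √(13.6²/118 + 15.5²/119) = 1.894. CI = (-14.78, -5.02)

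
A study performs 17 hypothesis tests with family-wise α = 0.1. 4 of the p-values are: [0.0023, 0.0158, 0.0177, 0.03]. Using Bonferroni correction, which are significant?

Bonferroni α = 0.1/17 = 0.00588. Significant p-values: [0.0023]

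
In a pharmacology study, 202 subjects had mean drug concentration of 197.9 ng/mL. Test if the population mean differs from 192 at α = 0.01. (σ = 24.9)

z = (x̄ - μ₀)/(σ/√n) = (197.9 - 192)/(24.9/√202) = 3.368. Critical value: ±2.576. Since |3.368| > 2.576, Reject H₀.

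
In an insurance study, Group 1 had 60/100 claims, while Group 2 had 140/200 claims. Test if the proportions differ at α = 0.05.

p̂₁ = 0.6, p̂₂ = 0.7, pooled p̂ = 0.667. z = -1.732. Critical: ±1.96. Fail to reject H₀.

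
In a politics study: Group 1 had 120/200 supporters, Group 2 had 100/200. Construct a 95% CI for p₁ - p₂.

p̂₁ = 0.6, p̂₂ = 0.5. Difference = 0.1. CI = (0.003, 0.197)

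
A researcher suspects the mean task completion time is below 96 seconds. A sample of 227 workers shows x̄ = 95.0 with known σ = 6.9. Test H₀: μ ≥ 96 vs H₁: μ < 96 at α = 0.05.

z = -2.184. Critical value: -1.645. Reject H₀.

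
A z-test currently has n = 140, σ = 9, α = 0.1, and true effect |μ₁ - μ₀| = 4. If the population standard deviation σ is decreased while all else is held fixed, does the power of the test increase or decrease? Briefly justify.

Power increases: a smaller σ shrinks the standard error σ/√n, moving the sampling distribution under H₁ further from the critical value.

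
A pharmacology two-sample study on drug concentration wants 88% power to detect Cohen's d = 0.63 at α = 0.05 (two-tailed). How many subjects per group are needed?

z_{α/2} = 1.96, z_β = Φ⁻¹(0.88) = 1.175. For medium effect (d = 0.63): n per group = 2(z_{α/2} + z_β)²/d² = 2(1.96 + 1.175)²/0.63² = 49.5 → 50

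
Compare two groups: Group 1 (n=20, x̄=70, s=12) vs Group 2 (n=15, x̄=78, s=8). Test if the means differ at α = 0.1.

Pooled sp = 10.49. t = -2.233, df = 33. Critical t = ±1.692. Reject H₀.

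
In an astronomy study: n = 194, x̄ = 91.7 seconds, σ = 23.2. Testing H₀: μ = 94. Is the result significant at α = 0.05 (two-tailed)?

z = (91.7 - 94)/(23.2/√194) = -1.381. Since |z| ≤ 1.96, not significant at α = 0.05.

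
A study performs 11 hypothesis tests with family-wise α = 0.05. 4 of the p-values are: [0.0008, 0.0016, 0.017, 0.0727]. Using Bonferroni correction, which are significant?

Bonferroni α = 0.05/11 = 0.00455. Significant p-values: [0.0008, 0.0016]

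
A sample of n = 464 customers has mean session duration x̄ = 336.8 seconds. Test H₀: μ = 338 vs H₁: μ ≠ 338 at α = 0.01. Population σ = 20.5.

z = (x̄ - μ₀)/(σ/√n) = (336.8 - 338)/(20.5/√464) = -1.261. Critical value: ±2.576. Since |-1.261| ≤ 2.576, Fail to reject H₀.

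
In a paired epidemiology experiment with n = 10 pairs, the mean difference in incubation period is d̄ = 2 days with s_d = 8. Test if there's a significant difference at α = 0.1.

t = d̄/(s_d/√n) = 2/(8/√10) = 0.791. df = 9, critical t = ±1.833. Fail to reject H₀.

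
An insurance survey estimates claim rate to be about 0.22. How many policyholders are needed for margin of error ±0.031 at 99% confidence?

n = z²p(1-p)/E² = 2.576²×0.22×0.78/0.031² = 1184.9 → n = 1185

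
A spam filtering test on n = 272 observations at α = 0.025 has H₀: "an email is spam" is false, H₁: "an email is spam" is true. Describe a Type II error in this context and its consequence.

Type II error: failing to reject H₀ when it is false — concluding that an email is spam is not supported when in fact it is. Consequence: a spam email lands in the inbox.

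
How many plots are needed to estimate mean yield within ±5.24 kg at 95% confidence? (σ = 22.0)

n = (z*σ/E)² = (1.96×22.0/5.24)² = 67.7 → n = 68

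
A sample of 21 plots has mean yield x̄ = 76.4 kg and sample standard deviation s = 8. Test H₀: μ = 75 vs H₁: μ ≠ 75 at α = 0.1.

t = (x̄ - μ₀)/(s/√n) = (76.4 - 75)/(8/√21) = 0.802. df = 20, critical t = ±1.725. Fail to reject H₀.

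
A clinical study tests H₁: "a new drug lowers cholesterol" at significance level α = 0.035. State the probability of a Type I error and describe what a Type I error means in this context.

P(Type I error) = α = 0.035. A Type I error is rejecting H₀ when H₀ is actually true (false positive) — here, concluding that a new drug lowers cholesterol when in fact this is not the case. Consequence: approving an ineffective drug — patients take a useless medication and may skip effective alternatives.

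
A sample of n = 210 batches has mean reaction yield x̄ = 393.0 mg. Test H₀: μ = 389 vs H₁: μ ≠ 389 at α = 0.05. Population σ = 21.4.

z = (x̄ - μ₀)/(σ/√n) = (393.0 - 389)/(21.4/√210) = 2.709. Critical value: ±1.96. Since |2.709| > 1.96, Reject H₀.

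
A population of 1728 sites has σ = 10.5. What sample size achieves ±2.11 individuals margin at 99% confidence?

Without FPC: n₀ = (2.576×10.5/2.11)² = 164.326. With FPC: n = n₀N/(n₀+N-1) = 150.1 → n = 151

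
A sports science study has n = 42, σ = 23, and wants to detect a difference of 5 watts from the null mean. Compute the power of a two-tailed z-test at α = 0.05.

SE = σ/√n = 23/√42 = 3.549. Non-centrality λ = d/SE = 5/3.549 = 1.409. Power ≈ Φ(λ - z_{α/2}) = Φ(1.409 - 1.96) = Φ(-0.551) = 0.291.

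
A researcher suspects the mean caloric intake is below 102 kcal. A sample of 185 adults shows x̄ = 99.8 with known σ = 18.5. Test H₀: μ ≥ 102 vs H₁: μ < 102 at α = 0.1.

z = -1.617. Critical value: -1.28. Reject H₀.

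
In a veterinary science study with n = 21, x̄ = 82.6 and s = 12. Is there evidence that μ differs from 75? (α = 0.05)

t = (x̄ - μ₀)/(s/√n) = (82.6 - 75)/(12/√21) = 2.902. df = 20, critical t = ±2.086. Reject H₀.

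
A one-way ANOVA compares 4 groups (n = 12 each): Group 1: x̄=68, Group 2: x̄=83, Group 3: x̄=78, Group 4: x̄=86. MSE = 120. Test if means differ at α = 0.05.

Grand mean = 78.75. SS_between = 2241.0, MS_between = 747.0. F = 6.225, F_crit ≈ 2.816. Reject H₀.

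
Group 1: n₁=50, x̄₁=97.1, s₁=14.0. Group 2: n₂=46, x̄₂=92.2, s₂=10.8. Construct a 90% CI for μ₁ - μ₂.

Difference = 4.9. SE = √(14.0²/50 + 10.8²/46) = 2.541. CI = (0.72, 9.08)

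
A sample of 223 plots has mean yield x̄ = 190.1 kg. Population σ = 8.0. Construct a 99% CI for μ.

CI = x̄ ± z*(σ/√n) = 190.1 ± 2.576(8.0/√223) = 190.1 ± 1.38 = (188.72, 191.48)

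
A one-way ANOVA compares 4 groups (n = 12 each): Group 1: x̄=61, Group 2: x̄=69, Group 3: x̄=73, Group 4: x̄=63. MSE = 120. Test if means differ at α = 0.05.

Grand mean = 66.5. SS_between = 1092.0, MS_between = 364.0. F = 3.033, F_crit ≈ 2.816. Reject H₀.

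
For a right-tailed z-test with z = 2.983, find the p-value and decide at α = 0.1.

p = P(Z > 2.983) = 1 - Φ(2.983) ≈ 0.0014. Since p < 0.1, reject H₀ (significant) at α = 0.1.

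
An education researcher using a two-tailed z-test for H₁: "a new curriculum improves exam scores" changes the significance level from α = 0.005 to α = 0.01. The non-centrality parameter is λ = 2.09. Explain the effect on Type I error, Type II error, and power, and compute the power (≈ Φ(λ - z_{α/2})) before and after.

Increasing α from 0.005 to 0.01:
• Type I error rate increases (α is the Type I rate by definition).
• Critical value moves from z_{α/2} = 2.807 to 2.576, so power = Φ(λ - z_{α/2}) goes from Φ(2.09 - 2.807) = 0.237 to Φ(2.09 - 2.576) = 0.313.
• Type II error rate β = 1 - power therefore decreases (0.763 → 0.687).
Appropriate when false negatives are costly — here, keeping the old curriculum when the new one would have helped students.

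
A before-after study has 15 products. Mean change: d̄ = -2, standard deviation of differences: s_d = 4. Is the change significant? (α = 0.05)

t = d̄/(s_d/√n) = -2/(4/√15) = -1.936. df = 14, critical t = ±2.145. Fail to reject H₀.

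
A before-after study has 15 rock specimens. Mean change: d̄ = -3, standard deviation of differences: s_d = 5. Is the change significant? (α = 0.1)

t = d̄/(s_d/√n) = -3/(5/√15) = -2.324. df = 14, critical t = ±1.761. Reject H₀.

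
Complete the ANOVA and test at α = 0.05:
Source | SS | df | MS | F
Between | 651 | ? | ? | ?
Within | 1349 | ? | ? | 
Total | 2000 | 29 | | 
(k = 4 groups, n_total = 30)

df_between = 3, df_within = 26. MS_between = 217.0, MS_within = 51.88. F = 4.182, F_crit ≈ 2.975. Reject H₀.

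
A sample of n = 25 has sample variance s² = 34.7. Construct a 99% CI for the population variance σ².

df = 24. χ²_{0.005} = 45.559, χ²_{0.995} = 9.886. CI for σ² = ((n-1)s²/χ²_{α/2}, (n-1)s²/χ²_{1-α/2}) = (24·34.7/45.559, 24·34.7/9.886) = (18.28, 84.24)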